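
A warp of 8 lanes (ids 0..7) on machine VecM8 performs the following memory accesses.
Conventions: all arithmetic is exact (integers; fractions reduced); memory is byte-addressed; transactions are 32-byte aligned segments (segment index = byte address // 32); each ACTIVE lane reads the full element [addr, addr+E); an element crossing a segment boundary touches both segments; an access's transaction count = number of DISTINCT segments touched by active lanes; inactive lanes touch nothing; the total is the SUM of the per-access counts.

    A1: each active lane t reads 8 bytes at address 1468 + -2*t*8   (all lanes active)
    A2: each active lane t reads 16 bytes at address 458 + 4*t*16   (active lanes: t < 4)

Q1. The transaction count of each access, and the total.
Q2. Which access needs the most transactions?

A1: 5 transactions
A2: 4 transactions

Answer: 5,4; total 9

Answer: A1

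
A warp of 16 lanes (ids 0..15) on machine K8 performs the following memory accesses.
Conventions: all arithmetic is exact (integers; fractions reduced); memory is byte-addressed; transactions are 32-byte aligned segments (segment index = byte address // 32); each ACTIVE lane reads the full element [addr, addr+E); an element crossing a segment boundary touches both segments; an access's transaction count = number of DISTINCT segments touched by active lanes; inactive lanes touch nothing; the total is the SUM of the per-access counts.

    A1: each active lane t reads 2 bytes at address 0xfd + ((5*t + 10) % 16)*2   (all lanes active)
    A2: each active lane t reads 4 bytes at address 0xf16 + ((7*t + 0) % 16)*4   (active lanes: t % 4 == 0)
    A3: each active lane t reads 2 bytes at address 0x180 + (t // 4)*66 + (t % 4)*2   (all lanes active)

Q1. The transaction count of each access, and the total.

A1: 2 transactions
A2: 3 transactions
A3: 4 transactions

Answer: 2,3,4; total 9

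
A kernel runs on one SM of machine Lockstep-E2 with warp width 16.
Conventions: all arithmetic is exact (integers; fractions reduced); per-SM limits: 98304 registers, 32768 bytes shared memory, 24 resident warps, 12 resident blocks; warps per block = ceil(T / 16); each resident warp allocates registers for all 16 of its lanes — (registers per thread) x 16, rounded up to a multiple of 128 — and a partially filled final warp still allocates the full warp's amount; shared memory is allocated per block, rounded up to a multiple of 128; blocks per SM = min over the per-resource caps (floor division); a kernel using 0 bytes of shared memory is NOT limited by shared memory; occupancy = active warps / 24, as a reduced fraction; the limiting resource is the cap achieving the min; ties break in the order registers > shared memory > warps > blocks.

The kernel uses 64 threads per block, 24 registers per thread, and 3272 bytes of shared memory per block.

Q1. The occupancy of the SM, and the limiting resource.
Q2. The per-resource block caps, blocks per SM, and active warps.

Answer: occupancy 1, limited by warps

registers: 64 blocks
shared memory: 9 blocks
warps: 6 blocks
blocks: 12 blocks

Answer: 6 blocks, 24 active warps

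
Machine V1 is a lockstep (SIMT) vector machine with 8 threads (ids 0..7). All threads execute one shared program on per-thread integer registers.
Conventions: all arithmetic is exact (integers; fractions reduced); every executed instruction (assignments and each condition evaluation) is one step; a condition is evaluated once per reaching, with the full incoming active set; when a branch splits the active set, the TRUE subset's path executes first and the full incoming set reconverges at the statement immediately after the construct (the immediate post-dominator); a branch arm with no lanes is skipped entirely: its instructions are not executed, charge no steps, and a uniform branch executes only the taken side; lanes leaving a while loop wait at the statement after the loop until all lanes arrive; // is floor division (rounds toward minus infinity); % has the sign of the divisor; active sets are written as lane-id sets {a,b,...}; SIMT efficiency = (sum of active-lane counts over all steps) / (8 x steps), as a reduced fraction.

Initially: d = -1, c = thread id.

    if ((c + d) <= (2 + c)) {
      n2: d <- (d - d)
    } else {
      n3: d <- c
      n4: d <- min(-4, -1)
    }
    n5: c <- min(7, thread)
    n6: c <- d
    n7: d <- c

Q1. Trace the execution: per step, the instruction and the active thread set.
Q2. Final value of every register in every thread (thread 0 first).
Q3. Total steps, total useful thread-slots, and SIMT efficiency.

step 0: eval ((c + d) <= (2 + c))    {0,1,2,3,4,5,6,7}
step 1: d <- (d - d)                 {0,1,2,3,4,5,6,7}
step 2: c <- min(7, thread)          {0,1,2,3,4,5,6,7}
step 3: c <- d                       {0,1,2,3,4,5,6,7}
step 4: d <- c                       {0,1,2,3,4,5,6,7}

Answer: 5 steps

d: 0,0,0,0,0,0,0,0
c: 0,0,0,0,0,0,0,0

steps = 5; useful = 40; efficiency = 40/40 = 1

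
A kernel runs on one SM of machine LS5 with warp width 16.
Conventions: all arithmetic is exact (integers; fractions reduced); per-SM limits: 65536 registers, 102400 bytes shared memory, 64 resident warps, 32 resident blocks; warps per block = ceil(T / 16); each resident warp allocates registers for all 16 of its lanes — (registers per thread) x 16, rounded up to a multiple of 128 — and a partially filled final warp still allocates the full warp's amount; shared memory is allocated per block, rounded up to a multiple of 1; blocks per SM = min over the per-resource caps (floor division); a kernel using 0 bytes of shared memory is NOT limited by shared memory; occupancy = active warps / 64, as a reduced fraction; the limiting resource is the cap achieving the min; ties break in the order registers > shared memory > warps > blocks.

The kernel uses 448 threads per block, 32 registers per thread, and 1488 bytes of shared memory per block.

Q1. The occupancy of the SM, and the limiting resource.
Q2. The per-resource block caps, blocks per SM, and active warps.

Answer: occupancy 7/8, limited by warps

registers: 4 blocks
shared memory: 68 blocks
warps: 2 blocks
blocks: 32 blocks

Answer: 2 blocks, 56 active warps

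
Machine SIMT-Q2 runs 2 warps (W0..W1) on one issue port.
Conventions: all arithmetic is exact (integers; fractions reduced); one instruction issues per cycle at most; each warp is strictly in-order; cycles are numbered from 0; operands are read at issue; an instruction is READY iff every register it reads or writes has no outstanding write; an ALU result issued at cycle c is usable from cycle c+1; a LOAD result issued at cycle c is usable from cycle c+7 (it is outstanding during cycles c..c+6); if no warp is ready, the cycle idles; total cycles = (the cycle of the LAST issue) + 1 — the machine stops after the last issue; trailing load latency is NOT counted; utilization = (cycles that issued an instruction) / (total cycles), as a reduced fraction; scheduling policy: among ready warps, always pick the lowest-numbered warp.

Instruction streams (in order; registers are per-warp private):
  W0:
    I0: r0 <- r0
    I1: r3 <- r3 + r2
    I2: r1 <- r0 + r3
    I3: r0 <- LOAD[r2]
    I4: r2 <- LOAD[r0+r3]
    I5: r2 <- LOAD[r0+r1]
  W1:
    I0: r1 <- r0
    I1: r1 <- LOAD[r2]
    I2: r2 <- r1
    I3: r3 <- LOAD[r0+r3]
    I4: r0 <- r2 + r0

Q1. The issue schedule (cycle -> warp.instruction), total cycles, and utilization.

cycle 0: W0.I0
cycle 1: W0.I1
cycle 2: W0.I2
cycle 3: W0.I3
cycle 4: W1.I0
cycle 5: W1.I1
cycle 6: idle
cycle 7: idle
cycle 8: idle
cycle 9: idle
cycle 10: W0.I4
cycle 11: idle
cycle 12: W1.I2
cycle 13: W1.I3
cycle 14: W1.I4
cycle 15: idle
cycle 16: idle
cycle 17: W0.I5

Answer: 18 cycles, utilization 11/18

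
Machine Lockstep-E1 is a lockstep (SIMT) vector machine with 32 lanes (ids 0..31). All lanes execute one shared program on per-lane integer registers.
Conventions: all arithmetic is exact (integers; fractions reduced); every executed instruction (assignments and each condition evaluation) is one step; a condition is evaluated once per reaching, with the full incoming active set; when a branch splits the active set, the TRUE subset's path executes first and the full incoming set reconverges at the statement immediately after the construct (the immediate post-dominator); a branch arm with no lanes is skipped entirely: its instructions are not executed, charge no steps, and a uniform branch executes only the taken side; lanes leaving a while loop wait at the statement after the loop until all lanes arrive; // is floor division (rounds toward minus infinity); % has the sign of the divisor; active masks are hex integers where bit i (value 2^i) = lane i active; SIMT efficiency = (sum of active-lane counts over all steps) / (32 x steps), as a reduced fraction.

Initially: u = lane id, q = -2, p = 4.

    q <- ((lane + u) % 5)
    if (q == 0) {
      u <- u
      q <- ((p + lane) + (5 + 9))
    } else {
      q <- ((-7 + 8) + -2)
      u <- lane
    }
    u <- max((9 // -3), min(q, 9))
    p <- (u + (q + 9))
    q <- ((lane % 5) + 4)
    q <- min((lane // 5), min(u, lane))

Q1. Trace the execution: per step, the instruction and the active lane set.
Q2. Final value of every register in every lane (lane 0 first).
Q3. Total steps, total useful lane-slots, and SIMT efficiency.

step 0: q <- ((lane + u) % 5)        0xffffffff
step 1: eval (q == 0)                0xffffffff
step 2: u <- u                       0x42108421
step 3: q <- ((p + lane) + (5 + 9))  0x42108421
step 4: q <- ((-7 + 8) + -2)         0xbdef7bde
step 5: u <- lane                    0xbdef7bde
step 6: u <- max((9 // -3), min(q, 9)) 0xffffffff
step 7: p <- (u + (q + 9))           0xffffffff
step 8: q <- ((lane % 5) + 4)        0xffffffff
step 9: q <- min((lane // 5), min(u, lane)) 0xffffffff

Answer: 10 steps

u: 9,-1,-1,-1,-1,9,-1,-1,-1,-1,9,-1,-1,-1,-1,9,-1,-1,-1,-1,9,-1,-1,-1,-1,9,-1,-1,-1,-1,9,-1
q: 0,-1,-1,-1,-1,1,-1,-1,-1,-1,2,-1,-1,-1,-1,3,-1,-1,-1,-1,4,-1,-1,-1,-1,5,-1,-1,-1,-1,6,-1
p: 36,7,7,7,7,41,7,7,7,7,46,7,7,7,7,51,7,7,7,7,56,7,7,7,7,61,7,7,7,7,66,7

steps = 10; useful = 256; efficiency = 256/320 = 4/5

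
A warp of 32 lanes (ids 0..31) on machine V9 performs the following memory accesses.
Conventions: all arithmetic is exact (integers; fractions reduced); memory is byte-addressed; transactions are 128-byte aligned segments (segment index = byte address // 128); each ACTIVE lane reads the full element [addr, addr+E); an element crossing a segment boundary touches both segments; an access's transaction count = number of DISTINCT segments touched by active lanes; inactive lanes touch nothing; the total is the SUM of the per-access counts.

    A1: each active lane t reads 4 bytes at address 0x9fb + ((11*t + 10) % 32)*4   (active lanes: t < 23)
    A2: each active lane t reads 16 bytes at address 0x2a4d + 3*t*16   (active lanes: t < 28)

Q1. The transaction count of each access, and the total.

A1: 2 transactions
A2: 11 transactions

Answer: 2,11; total 13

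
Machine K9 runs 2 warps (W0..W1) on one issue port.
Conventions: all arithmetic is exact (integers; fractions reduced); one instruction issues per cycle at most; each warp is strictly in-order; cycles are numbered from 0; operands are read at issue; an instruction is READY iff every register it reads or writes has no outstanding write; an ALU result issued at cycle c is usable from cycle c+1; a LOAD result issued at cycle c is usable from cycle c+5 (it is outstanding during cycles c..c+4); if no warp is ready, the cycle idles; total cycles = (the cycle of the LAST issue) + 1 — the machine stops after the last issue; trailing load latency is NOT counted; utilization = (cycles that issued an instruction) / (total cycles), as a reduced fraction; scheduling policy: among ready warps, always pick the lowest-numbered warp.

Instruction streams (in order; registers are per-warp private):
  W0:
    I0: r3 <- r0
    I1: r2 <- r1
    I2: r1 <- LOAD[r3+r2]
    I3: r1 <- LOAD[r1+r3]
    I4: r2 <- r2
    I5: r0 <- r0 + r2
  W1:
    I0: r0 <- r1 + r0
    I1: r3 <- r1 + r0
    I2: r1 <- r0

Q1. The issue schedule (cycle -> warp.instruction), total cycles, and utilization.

cycle 0: W0.I0
cycle 1: W0.I1
cycle 2: W0.I2
cycle 3: W1.I0
cycle 4: W1.I1
cycle 5: W1.I2
cycle 6: idle
cycle 7: W0.I3
cycle 8: W0.I4
cycle 9: W0.I5

Answer: 10 cycles, utilization 9/10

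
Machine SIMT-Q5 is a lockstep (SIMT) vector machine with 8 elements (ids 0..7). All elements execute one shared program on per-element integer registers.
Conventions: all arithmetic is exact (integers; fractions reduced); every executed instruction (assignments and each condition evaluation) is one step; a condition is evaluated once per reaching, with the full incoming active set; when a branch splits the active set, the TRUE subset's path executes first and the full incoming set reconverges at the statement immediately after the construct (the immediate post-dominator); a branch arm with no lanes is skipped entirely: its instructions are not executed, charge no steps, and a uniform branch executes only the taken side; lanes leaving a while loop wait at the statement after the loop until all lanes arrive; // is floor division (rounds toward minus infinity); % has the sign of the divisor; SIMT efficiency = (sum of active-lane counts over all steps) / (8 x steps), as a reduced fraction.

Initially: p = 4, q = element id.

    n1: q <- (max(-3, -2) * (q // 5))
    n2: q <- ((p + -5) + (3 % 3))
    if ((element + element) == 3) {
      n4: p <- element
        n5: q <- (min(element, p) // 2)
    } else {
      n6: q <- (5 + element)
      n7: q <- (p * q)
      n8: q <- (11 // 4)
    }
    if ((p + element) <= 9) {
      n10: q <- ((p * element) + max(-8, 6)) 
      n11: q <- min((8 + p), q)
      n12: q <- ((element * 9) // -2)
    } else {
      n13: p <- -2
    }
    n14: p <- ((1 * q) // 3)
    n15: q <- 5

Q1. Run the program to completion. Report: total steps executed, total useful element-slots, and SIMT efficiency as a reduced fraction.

Answer: 13 steps, 92 useful, 23/26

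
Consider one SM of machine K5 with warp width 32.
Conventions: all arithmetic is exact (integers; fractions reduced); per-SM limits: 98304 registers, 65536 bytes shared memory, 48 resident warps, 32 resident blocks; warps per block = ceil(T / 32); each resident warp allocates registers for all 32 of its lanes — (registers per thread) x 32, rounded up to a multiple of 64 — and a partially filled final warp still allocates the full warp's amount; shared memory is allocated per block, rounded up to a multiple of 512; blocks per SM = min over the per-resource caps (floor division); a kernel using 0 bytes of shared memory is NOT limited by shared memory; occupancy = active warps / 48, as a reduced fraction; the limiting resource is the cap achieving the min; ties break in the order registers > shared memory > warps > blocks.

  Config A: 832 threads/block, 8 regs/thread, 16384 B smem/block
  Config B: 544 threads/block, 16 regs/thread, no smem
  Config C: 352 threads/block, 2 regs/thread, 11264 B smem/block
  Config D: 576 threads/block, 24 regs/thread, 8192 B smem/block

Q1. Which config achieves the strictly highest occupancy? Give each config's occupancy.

occupancies: A 13/24, B 17/24, C 11/12, D 3/4

Answer: C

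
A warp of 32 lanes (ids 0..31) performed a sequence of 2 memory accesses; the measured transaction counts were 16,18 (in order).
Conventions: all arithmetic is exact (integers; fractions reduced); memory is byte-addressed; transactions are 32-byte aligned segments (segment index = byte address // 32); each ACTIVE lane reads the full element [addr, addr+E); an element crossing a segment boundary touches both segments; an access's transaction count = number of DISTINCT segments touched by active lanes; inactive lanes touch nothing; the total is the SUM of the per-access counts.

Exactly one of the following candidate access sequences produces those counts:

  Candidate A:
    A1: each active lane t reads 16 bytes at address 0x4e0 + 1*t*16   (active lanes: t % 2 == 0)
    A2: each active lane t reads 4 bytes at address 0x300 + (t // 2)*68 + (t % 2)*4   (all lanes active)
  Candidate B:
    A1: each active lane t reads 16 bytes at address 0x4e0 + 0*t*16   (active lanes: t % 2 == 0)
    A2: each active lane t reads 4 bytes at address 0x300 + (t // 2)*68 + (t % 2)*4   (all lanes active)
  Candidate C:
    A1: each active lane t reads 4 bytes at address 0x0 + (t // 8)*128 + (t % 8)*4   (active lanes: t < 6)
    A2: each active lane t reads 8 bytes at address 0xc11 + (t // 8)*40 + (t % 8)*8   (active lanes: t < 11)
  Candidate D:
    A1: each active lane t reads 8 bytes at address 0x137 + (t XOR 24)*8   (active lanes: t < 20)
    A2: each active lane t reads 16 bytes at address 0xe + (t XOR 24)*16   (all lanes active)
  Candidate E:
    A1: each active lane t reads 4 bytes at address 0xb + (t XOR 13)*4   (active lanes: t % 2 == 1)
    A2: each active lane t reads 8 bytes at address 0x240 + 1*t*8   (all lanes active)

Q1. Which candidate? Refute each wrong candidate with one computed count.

B: A1 gives 1 transaction, not 16
C: A1 gives 1 transaction, not 16
D: A1 gives 7 transactions, not 16
E: A1 gives 5 transactions, not 16
A: all counts match (16,18)

Answer: A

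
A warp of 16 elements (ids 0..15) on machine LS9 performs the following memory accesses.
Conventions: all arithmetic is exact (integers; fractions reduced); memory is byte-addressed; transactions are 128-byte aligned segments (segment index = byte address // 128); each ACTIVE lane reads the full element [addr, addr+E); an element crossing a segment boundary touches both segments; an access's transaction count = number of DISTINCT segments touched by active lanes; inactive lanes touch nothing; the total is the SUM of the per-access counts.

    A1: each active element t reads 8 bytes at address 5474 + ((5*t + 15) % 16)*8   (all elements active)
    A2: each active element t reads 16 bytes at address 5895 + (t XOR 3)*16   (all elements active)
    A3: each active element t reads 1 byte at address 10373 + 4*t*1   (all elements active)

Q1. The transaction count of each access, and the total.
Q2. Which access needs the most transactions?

A1: 2 transactions
A2: 3 transactions
A3: 1 transaction

Answer: 2,3,1; total 6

Answer: A2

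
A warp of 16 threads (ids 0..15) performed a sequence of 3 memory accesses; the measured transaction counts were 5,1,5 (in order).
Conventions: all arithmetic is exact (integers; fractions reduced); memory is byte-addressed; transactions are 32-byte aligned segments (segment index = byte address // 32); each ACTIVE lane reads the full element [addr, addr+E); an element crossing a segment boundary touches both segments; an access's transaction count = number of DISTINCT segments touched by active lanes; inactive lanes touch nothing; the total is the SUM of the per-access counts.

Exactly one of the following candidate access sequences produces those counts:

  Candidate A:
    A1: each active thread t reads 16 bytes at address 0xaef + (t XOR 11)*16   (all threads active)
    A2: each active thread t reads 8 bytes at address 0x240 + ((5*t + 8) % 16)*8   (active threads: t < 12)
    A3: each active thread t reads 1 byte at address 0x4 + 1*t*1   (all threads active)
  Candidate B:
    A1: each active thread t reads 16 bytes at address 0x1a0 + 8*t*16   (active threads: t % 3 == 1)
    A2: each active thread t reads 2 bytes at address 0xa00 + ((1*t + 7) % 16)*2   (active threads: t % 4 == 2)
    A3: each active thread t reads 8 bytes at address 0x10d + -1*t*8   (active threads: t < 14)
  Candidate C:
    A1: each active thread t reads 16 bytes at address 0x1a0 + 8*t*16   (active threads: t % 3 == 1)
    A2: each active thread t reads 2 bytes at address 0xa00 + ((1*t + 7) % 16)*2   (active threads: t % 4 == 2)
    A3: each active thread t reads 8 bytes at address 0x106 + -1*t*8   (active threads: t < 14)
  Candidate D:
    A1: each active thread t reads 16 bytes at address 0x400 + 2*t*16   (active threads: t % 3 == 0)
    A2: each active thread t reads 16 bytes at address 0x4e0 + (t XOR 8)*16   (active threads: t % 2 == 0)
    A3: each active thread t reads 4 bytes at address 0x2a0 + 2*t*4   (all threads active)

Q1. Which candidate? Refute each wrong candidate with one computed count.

A: A1 gives 9 transactions, not 5
B: A3 gives 4 transactions, not 5
D: A1 gives 6 transactions, not 5
C: all counts match (5,1,5)

Answer: C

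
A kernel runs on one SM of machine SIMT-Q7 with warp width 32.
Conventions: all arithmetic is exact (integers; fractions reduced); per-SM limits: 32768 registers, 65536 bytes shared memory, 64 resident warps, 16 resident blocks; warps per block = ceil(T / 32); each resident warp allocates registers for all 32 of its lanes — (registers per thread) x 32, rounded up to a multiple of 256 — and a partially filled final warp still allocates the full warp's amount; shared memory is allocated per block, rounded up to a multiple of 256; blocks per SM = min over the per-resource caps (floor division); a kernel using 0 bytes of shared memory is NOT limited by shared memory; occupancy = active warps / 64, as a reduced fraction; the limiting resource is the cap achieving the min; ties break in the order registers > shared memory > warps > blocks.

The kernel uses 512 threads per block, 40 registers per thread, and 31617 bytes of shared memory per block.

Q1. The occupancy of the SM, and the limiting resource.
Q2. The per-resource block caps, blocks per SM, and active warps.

Answer: occupancy 1/4, limited by registers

registers: 1 block
shared memory: 2 blocks
warps: 4 blocks
blocks: 16 blocks

Answer: 1 block, 16 active warps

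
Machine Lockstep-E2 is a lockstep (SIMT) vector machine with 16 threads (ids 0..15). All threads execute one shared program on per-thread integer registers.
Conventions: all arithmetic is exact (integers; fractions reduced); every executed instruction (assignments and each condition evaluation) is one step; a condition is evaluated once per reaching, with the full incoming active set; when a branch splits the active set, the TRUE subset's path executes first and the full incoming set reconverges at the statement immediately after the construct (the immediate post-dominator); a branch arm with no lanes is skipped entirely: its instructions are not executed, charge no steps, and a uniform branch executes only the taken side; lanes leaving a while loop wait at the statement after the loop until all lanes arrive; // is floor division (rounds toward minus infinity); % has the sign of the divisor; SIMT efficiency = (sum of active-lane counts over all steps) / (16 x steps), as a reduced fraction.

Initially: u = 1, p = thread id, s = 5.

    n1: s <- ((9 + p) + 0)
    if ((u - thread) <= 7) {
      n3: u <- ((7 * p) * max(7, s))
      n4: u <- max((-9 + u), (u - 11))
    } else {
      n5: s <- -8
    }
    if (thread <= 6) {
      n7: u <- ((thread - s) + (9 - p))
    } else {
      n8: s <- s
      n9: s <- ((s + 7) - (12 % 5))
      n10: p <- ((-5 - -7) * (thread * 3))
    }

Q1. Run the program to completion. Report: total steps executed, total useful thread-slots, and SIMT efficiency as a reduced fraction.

Answer: 9 steps, 114 useful, 19/24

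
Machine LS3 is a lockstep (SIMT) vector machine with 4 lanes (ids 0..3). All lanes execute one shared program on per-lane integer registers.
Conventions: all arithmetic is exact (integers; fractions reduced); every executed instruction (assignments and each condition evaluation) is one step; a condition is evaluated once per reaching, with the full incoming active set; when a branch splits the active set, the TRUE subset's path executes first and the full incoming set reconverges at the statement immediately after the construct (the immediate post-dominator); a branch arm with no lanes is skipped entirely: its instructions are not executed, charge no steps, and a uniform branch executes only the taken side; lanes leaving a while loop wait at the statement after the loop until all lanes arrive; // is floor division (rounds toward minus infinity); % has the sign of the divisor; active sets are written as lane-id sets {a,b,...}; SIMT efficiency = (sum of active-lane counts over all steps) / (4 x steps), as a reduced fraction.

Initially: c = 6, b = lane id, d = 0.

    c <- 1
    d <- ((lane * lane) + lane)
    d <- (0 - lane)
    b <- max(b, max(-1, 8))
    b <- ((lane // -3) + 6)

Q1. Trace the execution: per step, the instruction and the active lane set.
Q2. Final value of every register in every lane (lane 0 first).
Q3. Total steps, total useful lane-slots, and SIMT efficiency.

step 0: c <- 1                       {0,1,2,3}
step 1: d <- ((lane * lane) + lane)  {0,1,2,3}
step 2: d <- (0 - lane)              {0,1,2,3}
step 3: b <- max(b, max(-1, 8))      {0,1,2,3}
step 4: b <- ((lane // -3) + 6)      {0,1,2,3}

Answer: 5 steps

c: 1,1,1,1
b: 6,5,5,5
d: 0,-1,-2,-3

steps = 5; useful = 20; efficiency = 20/20 = 1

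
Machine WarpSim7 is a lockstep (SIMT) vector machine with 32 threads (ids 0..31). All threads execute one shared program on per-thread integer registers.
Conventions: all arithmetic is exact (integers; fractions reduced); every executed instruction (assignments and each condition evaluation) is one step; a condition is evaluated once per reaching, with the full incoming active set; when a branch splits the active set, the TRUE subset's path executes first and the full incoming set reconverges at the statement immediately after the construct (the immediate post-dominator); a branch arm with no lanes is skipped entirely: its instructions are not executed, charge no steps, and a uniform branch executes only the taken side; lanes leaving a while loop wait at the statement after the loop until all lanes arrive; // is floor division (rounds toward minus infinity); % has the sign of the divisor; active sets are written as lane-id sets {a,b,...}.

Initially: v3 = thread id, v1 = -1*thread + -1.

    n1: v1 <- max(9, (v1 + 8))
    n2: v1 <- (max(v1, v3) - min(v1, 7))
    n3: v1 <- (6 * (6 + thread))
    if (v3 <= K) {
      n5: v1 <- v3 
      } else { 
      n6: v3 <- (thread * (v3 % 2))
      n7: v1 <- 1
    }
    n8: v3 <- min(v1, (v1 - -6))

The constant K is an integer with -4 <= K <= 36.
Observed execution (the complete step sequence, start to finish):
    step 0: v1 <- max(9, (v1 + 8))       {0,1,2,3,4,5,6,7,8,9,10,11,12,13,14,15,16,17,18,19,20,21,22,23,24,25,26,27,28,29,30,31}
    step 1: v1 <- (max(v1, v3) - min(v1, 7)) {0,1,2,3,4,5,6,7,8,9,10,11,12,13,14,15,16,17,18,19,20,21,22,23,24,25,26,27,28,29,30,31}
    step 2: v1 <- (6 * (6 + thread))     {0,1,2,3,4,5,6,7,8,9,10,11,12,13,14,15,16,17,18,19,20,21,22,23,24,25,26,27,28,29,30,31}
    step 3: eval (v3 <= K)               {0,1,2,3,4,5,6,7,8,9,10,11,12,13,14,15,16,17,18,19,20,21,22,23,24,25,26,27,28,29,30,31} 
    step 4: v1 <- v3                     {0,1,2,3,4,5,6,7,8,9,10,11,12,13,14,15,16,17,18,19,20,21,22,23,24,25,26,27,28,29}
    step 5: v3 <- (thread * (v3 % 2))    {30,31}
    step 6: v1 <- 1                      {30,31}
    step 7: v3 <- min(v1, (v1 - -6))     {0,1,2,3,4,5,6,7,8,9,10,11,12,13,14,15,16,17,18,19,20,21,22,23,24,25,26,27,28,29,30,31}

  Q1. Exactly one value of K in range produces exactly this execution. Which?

Answer: K = 29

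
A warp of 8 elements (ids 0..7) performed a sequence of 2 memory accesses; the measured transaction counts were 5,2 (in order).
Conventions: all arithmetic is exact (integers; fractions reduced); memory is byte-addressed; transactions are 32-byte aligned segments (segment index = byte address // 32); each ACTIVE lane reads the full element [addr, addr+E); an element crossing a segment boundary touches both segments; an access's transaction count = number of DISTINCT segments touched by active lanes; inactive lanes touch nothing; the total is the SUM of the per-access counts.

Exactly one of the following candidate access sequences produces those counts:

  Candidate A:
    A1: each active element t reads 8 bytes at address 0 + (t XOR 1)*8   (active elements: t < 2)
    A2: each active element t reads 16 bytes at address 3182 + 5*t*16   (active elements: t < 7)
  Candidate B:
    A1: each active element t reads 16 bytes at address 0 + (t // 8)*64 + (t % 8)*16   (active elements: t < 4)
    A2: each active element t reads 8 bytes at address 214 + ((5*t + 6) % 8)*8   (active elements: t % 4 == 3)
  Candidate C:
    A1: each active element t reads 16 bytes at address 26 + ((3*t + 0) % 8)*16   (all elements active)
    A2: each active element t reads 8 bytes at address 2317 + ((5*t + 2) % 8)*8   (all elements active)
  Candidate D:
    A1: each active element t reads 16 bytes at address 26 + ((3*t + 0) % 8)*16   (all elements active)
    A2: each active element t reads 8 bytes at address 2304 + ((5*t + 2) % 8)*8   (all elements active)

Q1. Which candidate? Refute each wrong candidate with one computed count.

A: A1 gives 1 transaction, not 5
B: A1 gives 2 transactions, not 5
C: A2 gives 3 transactions, not 2
D: all counts match (5,2)

Answer: D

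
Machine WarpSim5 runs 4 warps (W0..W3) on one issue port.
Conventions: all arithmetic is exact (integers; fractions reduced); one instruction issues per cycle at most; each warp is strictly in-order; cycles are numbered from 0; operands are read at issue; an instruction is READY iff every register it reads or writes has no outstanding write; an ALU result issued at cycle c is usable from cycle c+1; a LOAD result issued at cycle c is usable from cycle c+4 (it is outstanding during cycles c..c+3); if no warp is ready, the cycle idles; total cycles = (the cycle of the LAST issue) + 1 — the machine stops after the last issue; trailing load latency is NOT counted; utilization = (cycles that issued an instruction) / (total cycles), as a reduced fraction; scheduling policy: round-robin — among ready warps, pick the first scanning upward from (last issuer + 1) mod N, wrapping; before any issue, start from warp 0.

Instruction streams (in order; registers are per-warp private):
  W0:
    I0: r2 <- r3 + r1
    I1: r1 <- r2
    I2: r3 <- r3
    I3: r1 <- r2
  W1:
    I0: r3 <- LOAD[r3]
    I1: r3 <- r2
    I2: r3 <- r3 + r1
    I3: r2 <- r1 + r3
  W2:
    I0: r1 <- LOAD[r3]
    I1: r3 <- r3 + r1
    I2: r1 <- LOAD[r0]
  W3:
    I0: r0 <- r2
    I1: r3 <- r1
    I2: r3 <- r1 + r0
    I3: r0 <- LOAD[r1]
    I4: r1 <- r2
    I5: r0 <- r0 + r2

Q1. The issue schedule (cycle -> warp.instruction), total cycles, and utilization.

cycle 0: W0.I0
cycle 1: W1.I0
cycle 2: W2.I0
cycle 3: W3.I0
cycle 4: W0.I1
cycle 5: W1.I1
cycle 6: W2.I1
cycle 7: W3.I1
cycle 8: W0.I2
cycle 9: W1.I2
cycle 10: W2.I2
cycle 11: W3.I2
cycle 12: W0.I3
cycle 13: W1.I3
cycle 14: W3.I3
cycle 15: W3.I4
cycle 16: idle
cycle 17: idle
cycle 18: W3.I5

Answer: 19 cycles, utilization 17/19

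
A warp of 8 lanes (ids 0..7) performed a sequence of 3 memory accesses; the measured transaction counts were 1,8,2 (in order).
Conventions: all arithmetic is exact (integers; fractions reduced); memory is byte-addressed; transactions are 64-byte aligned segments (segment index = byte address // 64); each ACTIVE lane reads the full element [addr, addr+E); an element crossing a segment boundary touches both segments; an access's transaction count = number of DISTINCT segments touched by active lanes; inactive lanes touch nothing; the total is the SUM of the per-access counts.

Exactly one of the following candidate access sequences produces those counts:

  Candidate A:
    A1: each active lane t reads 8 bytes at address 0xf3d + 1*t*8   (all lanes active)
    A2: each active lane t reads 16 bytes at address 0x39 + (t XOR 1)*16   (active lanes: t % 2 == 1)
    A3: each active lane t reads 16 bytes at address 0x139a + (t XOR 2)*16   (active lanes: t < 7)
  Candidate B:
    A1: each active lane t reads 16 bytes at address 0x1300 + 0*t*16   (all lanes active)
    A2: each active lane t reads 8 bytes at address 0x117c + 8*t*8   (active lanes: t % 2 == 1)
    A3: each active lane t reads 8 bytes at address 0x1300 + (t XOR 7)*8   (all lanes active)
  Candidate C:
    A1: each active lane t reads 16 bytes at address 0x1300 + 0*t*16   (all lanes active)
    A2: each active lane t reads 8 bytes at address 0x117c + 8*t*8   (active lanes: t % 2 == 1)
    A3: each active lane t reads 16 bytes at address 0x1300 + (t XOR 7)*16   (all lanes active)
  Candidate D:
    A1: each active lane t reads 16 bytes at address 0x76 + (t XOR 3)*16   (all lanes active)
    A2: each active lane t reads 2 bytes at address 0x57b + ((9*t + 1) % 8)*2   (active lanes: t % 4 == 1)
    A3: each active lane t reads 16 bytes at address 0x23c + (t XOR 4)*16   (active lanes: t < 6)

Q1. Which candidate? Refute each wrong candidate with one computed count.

A: A1 gives 2 transactions, not 1
B: A3 gives 1 transaction, not 2
D: A1 gives 3 transactions, not 1
C: all counts match (1,8,2)

Answer: C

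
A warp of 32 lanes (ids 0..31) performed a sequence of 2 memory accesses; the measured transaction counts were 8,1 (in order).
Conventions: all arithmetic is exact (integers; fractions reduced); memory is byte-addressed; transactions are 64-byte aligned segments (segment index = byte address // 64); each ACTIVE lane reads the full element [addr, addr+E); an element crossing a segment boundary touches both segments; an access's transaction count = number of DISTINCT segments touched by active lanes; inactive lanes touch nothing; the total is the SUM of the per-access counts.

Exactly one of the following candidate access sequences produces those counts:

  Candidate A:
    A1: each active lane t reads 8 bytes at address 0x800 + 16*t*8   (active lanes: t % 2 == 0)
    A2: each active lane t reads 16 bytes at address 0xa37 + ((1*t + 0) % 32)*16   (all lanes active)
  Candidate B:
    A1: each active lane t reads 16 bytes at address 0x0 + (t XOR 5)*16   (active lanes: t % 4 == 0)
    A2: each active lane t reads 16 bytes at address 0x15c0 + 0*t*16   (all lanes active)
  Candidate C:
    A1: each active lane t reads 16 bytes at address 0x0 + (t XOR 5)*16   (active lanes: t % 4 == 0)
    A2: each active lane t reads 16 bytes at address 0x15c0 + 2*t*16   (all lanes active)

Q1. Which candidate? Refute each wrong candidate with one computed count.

A: A1 gives 16 transactions, not 8
C: A2 gives 16 transactions, not 1
B: all counts match (8,1)

Answer: B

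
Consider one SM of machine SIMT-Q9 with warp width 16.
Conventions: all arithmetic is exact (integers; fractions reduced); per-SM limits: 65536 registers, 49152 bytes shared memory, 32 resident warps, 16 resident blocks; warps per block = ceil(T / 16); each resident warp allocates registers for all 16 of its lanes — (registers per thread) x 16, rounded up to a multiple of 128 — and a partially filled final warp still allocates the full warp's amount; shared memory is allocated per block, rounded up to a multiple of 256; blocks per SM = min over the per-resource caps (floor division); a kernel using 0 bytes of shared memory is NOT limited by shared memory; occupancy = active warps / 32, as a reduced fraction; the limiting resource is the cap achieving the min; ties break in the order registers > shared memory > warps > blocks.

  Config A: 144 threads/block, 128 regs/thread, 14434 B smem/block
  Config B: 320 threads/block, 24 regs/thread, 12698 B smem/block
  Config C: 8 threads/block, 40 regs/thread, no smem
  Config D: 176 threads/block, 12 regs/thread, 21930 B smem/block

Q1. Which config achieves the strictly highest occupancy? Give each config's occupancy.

occupancies: A 27/32, B 5/8, C 1/2, D 11/16

Answer: A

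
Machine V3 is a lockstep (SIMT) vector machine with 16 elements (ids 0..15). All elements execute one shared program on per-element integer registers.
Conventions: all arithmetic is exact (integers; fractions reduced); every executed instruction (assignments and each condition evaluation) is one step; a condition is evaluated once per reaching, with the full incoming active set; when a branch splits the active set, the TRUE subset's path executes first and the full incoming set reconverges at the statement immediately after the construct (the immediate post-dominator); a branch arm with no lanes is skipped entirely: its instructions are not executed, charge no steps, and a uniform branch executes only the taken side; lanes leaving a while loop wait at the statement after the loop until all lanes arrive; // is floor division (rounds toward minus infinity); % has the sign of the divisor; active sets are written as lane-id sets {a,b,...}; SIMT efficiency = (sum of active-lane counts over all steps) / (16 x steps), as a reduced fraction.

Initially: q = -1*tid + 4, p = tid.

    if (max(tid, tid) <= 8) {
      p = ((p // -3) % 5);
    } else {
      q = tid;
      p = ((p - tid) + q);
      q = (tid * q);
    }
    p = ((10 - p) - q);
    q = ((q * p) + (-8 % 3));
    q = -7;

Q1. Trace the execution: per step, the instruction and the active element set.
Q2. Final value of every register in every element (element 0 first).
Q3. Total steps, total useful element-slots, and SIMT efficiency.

step 0: eval (max(tid, tid) <= 8)    {0,1,2,3,4,5,6,7,8,9,10,11,12,13,14,15}
step 1: p <- ((p // -3) % 5)         {0,1,2,3,4,5,6,7,8}
step 2: q <- tid                     {9,10,11,12,13,14,15}
step 3: p <- ((p - tid) + q)         {9,10,11,12,13,14,15}
step 4: q <- (tid * q)               {9,10,11,12,13,14,15}
step 5: p <- ((10 - p) - q)          {0,1,2,3,4,5,6,7,8,9,10,11,12,13,14,15}
step 6: q <- ((q * p) + (-8 % 3))    {0,1,2,3,4,5,6,7,8,9,10,11,12,13,14,15}
step 7: q <- -7                      {0,1,2,3,4,5,6,7,8,9,10,11,12,13,14,15}

Answer: 8 steps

q: -7,-7,-7,-7,-7,-7,-7,-7,-7,-7,-7,-7,-7,-7,-7,-7
p: 6,3,4,5,7,8,9,11,12,-80,-100,-122,-146,-172,-200,-230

steps = 8; useful = 94; efficiency = 94/128 = 47/64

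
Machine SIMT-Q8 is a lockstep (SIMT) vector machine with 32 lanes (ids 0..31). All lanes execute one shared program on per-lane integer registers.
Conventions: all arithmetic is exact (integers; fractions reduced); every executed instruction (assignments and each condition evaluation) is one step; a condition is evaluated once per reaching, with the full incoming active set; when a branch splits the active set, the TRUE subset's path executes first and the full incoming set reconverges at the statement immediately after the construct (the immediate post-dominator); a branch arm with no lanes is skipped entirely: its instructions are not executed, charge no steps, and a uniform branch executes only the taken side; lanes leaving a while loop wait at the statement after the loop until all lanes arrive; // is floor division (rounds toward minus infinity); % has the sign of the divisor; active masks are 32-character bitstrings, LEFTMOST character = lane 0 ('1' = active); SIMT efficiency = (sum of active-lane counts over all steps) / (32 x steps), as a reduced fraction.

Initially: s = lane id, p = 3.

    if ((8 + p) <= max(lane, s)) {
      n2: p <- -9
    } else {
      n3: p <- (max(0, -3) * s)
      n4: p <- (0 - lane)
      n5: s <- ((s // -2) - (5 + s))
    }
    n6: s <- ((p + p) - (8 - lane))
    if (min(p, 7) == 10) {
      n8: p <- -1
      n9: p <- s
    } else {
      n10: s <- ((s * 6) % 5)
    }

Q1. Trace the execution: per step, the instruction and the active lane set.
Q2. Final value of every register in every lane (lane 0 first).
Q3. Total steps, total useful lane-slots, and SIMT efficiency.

step 0: eval ((8 + p) <= max(lane, s)) 11111111111111111111111111111111
step 1: p <- -9                      00000000000111111111111111111111
step 2: p <- (max(0, -3) * s)        11111111111000000000000000000000
step 3: p <- (0 - lane)              11111111111000000000000000000000
step 4: s <- ((s // -2) - (5 + s))   11111111111000000000000000000000
step 5: s <- ((p + p) - (8 - lane))  11111111111111111111111111111111
step 6: eval (min(p, 7) == 10)       11111111111111111111111111111111
step 7: s <- ((s * 6) % 5)           11111111111111111111111111111111

Answer: 8 steps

s: 2,1,0,4,3,2,1,0,4,3,2,0,1,2,3,4,0,1,2,3,4,0,1,2,3,4,0,1,2,3,4,0
p: 0,-1,-2,-3,-4,-5,-6,-7,-8,-9,-10,-9,-9,-9,-9,-9,-9,-9,-9,-9,-9,-9,-9,-9,-9,-9,-9,-9,-9,-9,-9,-9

steps = 8; useful = 182; efficiency = 182/256 = 91/128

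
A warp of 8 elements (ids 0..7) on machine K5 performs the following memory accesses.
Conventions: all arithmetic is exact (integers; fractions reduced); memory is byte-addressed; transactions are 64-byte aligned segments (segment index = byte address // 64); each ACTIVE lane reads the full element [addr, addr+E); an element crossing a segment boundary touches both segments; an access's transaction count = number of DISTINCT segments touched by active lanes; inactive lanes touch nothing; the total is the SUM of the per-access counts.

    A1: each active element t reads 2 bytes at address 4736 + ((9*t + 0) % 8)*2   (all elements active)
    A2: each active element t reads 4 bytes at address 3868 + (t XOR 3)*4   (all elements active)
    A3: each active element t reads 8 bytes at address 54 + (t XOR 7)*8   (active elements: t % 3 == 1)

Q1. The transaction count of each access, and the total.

A1: 1 transaction
A2: 1 transaction
A3: 2 transactions

Answer: 1,1,2; total 4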